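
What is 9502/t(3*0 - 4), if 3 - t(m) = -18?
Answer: 9502/21 ≈ 452.48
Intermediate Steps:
t(m) = 21 (t(m) = 3 - 1*(-18) = 3 + 18 = 21)
9502/t(3*0 - 4) = 9502/21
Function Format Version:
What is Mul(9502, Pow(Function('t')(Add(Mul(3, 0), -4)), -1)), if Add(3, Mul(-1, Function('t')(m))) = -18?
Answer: Rational(9502, 21) ≈ 452.48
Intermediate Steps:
Function('t')(m) = 21 (Function('t')(m) = Add(3, Mul(-1, -18)) = Add(3, 18) = 21)
Mul(9502, Pow(Function('t')(Add(Mul(3, 0), -4)), -1)) = Mul(9502, Pow(21, -1)) = Mul(9502, Rational(1, 21)) = Rational(9502, 21)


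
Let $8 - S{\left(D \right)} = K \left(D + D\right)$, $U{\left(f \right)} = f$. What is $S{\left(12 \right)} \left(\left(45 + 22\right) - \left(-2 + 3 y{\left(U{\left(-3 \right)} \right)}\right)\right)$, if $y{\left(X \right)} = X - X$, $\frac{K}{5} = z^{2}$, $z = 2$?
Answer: $-32568$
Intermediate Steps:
$K = 20$ ($K = 5 \cdot 2^{2} = 5 \cdot 4 = 20$)
$y{\left(X \right)} = 0$
$S{\left(D \right)} = 8 - 40 D$ ($S{\left(D \right)} = 8 - 20 \left(D + D\right) = 8 - 20 \cdot 2 D = 8 - 40 D$)
$S{\left(12 \right)} \left(\left(45 + 22\right) - \left(-2 + 3 y{\left(U{\left(-3 \right)} \right)}\right)\right) = \left(8 - 480\right) \left(\left(45 + 22\right) + \left(2 - 0\right)\right) = \left(8 - 480\right) \left(67 + \left(2 + 0\right)\right) = - 472 \left(67 + 2\right) = \left(-472\right) 69 = -32568$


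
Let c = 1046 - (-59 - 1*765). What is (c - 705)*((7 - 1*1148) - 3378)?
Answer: -5264635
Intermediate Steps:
c = 1870 (c = 1046 - (-59 - 765) = 1046 - 1*(-824) = 1046 + 824 = 1870)
(c - 705)*((7 - 1*1148) - 3378) = (1870 - 705)*((7 - 1*1148) - 3378) = 1165*((7 - 1148) - 3378) = 1165*(-1141 - 3378) = 1165*(-4519) = -5264635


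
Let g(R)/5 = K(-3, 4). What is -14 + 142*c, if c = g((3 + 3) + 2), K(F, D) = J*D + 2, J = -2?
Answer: -4274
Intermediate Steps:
K(F, D) = 2 - 2*D (K(F, D) = -2*D + 2 = 2 - 2*D)
g(R) = -30 (g(R) = 5*(2 - 2*4) = 5*(2 - 8) = 5*(-6) = -30)
c = -30
-14 + 142*c = -14 + 142*(-30) = -14 - 4260 = -4274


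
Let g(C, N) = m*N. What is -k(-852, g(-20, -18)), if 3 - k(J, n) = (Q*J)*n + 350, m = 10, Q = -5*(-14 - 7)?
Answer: 16103147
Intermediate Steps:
Q = 105 (Q = -5*(-21) = 105)
g(C, N) = 10*N
k(J, n) = -347 - 105*J*n (k(J, n) = 3 - ((105*J)*n + 350) = 3 - (105*J*n + 350) = 3 - (350 + 105*J*n) = 3 + (-350 - 105*J*n) = -347 - 105*J*n)
-k(-852, g(-20, -18)) = -(-347 - 105*(-852)*10*(-18)) = -(-347 - 105*(-852)*(-180)) = -(-347 - 16102800) = -1*(-16103147) = 16103147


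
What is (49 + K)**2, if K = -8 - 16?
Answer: 625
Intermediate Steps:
K = -24
(49 + K)**2 = (49 - 24)**2 = 25**2 = 625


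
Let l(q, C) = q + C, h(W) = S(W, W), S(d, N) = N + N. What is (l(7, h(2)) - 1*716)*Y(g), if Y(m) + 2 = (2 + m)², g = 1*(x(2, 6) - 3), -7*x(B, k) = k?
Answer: -50055/49 ≈ -1021.5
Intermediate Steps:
x(B, k) = -k/7
S(d, N) = 2*N
h(W) = 2*W
g = -27/7 (g = 1*(-⅐*6 - 3) = 1*(-6/7 - 3) = 1*(-27/7) = -27/7 ≈ -3.8571)
Y(m) = -2 + (2 + m)²
l(q, C) = C + q
(l(7, h(2)) - 1*716)*Y(g) = ((2*2 + 7) - 1*716)*(-2 + (2 - 27/7)²) = ((4 + 7) - 716)*(-2 + (-13/7)²) = (11 - 716)*(-2 + 169/49) = -705*71/49 = -50055/49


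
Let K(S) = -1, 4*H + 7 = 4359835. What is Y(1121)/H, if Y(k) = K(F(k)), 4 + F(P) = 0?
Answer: -1/1089957 ≈ -9.1747e-7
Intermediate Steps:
H = 1089957 (H = -7/4 + (¼)*4359835 = -7/4 + 4359835/4 = 1089957)
F(P) = -4 (F(P) = -4 + 0 = -4)
Y(k) = -1
Y(1121)/H = -1/1089957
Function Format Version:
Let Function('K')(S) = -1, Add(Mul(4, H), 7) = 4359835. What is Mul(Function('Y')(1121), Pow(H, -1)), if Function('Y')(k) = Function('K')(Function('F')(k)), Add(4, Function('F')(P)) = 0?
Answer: Rational(-1, 1089957) ≈ -9.1747e-7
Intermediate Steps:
H = 1089957 (H = Add(Rational(-7, 4), Mul(Rational(1, 4), 4359835)) = Add(Rational(-7, 4), Rational(4359835, 4)) = 1089957)
Function('F')(P) = -4 (Function('F')(P) = Add(-4, 0) = -4)
Function('Y')(k) = -1
Mul(Function('Y')(1121), Pow(H, -1)) = Mul(-1, Pow(1089957, -1)) = Mul(-1, Rational(1, 1089957)) = Rational(-1, 1089957)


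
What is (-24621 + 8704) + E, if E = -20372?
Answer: -36289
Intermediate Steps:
(-24621 + 8704) + E = (-24621 + 8704) - 20372 = -15917 - 20372 = -36289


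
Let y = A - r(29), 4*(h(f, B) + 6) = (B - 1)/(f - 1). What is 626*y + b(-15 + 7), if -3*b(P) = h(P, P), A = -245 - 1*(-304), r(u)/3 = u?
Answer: -210313/12 ≈ -17526.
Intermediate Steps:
r(u) = 3*u
A = 59 (A = -245 + 304 = 59)
h(f, B) = -6 + (-1 + B)/(4*(-1 + f)) (h(f, B) = -6 + ((B - 1)/(f - 1))/4 = -6 + ((-1 + B)/(-1 + f))/4 = -6 + (-1 + B)/(4*(-1 + f)))
b(P) = -(23 - 23*P)/(12*(-1 + P)) (b(P) = -(23 + P - 24*P)/(12*(-1 + P)) = -(23 - 23*P)/(12*(-1 + P)))
y = -28 (y = 59 - 3*29 = 59 - 1*87 = 59 - 87 = -28)
626*y + b(-15 + 7) = 626*(-28) + 23/12 = -17528 + 23/12 = -210313/12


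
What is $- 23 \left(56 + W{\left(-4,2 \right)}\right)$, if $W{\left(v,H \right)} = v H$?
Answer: $-1104$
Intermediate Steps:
$W{\left(v,H \right)} = H v$
$- 23 \left(56 + W{\left(-4,2 \right)}\right) = - 23 \left(56 + 2 \left(-4\right)\right) = - 23 \left(56 - 8\right) = \left(-23\right) 48 = -1104$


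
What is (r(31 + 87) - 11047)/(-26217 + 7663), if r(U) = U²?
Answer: -2877/18554 ≈ -0.15506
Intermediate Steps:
(r(31 + 87) - 11047)/(-26217 + 7663) = ((31 + 87)² - 11047)/(-26217 + 7663) = (118² - 11047)/(-18554) = (13924 - 11047)*(-1/18554) = 2877*(-1/18554) = -2877/18554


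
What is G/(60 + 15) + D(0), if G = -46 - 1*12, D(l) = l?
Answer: -58/75 ≈ -0.77333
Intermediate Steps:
G = -58 (G = -46 - 12 = -58)
G/(60 + 15) + D(0) = -58/(60 + 15) + 0 = -58/75 + 0 = -58/75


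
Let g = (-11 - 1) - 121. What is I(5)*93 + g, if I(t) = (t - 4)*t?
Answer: 332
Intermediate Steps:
g = -133 (g = -12 - 121 = -133)
I(t) = t*(-4 + t) (I(t) = (-4 + t)*t = t*(-4 + t))
I(5)*93 + g = (5*(-4 + 5))*93 - 133 = (5*1)*93 - 133 = 5*93 - 133 = 465 - 133 = 332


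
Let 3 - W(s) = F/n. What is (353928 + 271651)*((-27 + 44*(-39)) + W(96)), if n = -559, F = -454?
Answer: -608759683006/559 ≈ -1.0890e+9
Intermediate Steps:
W(s) = 1223/559 (W(s) = 3 - (-454)/(-559) = 3 - (-454)*(-1)/559 = 3 - 1*454/559 = 3 - 454/559 = 1223/559)
(353928 + 271651)*((-27 + 44*(-39)) + W(96)) = (353928 + 271651)*((-27 + 44*(-39)) + 1223/559) = 625579*((-27 - 1716) + 1223/559) = 625579*(-1743 + 1223/559) = 625579*(-973114/559) = -608759683006/559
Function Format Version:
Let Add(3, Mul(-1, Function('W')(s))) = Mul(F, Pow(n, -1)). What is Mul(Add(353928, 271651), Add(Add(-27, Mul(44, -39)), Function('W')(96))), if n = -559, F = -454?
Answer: Rational(-608759683006, 559) ≈ -1.0890e+9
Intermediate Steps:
Function('W')(s) = Rational(1223, 559) (Function('W')(s) = Add(3, Mul(-1, Mul(-454, Pow(-559, -1)))) = Add(3, Mul(-1, Mul(-454, Rational(-1, 559)))) = Add(3, Mul(-1, Rational(454, 559))) = Add(3, Rational(-454, 559)) = Rational(1223, 559))
Mul(Add(353928, 271651), Add(Add(-27, Mul(44, -39)), Function('W')(96))) = Mul(Add(353928, 271651), Add(Add(-27, Mul(44, -39)), Rational(1223, 559))) = Mul(625579, Add(Add(-27, -1716), Rational(1223, 559))) = Mul(625579, Add(-1743, Rational(1223, 559))) = Mul(625579, Rational(-973114, 559)) = Rational(-608759683006, 559)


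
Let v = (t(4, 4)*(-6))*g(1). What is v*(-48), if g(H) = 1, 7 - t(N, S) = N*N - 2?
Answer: -2016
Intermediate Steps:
t(N, S) = 9 - N² (t(N, S) = 7 - (N*N - 2) = 7 - (N² - 2) = 7 - (-2 + N²) = 7 + (2 - N²) = 9 - N²)
v = 42 (v = ((9 - 1*4²)*(-6))*1 = ((9 - 1*16)*(-6))*1 = ((9 - 16)*(-6))*1 = -7*(-6)*1 = 42*1 = 42)
v*(-48) = 42*(-48) = -2016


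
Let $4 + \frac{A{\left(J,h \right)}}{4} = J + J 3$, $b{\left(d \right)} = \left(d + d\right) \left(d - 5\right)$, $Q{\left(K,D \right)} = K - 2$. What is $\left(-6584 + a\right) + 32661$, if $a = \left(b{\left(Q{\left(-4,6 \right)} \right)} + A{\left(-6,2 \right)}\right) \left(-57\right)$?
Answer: $24937$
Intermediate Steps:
$Q{\left(K,D \right)} = -2 + K$
$b{\left(d \right)} = 2 d \left(-5 + d\right)$
$A{\left(J,h \right)} = -16 + 16 J$ ($A{\left(J,h \right)} = -16 + 4 \left(J + J 3\right) = -16 + 4 \left(J + 3 J\right) = -16 + 4 \cdot 4 J = -16 + 16 J$)
$a = -1140$ ($a = \left(2 \left(-2 - 4\right) \left(-5 - 6\right) + \left(-16 + 16 \left(-6\right)\right)\right) \left(-57\right) = \left(2 \left(-6\right) \left(-5 - 6\right) - 112\right) \left(-57\right) = \left(2 \left(-6\right) \left(-11\right) - 112\right) \left(-57\right) = \left(132 - 112\right) \left(-57\right) = 20 \left(-57\right) = -1140$)
$\left(-6584 + a\right) + 32661 = \left(-6584 - 1140\right) + 32661 = -7724 + 32661 = 24937$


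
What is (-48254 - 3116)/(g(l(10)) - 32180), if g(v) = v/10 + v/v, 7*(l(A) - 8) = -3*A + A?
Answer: 1797950/1126247 ≈ 1.5964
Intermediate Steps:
l(A) = 8 - 2*A/7 (l(A) = 8 + (-3*A + A)/7 = 8 + (-2*A)/7 = 8 - 2*A/7)
g(v) = 1 + v/10 (g(v) = v*(1/10) + 1 = v/10 + 1 = 1 + v/10)
(-48254 - 3116)/(g(l(10)) - 32180) = (-48254 - 3116)/((1 + (8 - 2/7*10)/10) - 32180) = -51370/((1 + (8 - 20/7)/10) - 32180) = -51370/((1 + (1/10)*(36/7)) - 32180) = -51370/((1 + 18/35) - 32180) = -51370/(53/35 - 32180) = -51370/(-1126247/35) = -51370*(-35/1126247) = 1797950/1126247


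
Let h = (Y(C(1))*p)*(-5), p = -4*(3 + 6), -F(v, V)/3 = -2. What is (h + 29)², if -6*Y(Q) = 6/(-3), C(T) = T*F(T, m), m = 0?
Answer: 7921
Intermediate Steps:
F(v, V) = 6 (F(v, V) = -3*(-2) = 6)
C(T) = 6*T (C(T) = T*6 = 6*T)
Y(Q) = ⅓ (Y(Q) = -1/(-3) = -(-1)/3 = -⅙*(-2) = ⅓)
p = -36 (p = -4*9 = -36)
h = 60 (h = ((⅓)*(-36))*(-5) = -12*(-5) = 60)
(h + 29)² = (60 + 29)² = 89² = 7921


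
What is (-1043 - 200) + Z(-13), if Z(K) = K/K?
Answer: -1242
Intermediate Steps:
Z(K) = 1
(-1043 - 200) + Z(-13) = (-1043 - 200) + 1 = -1243 + 1 = -1242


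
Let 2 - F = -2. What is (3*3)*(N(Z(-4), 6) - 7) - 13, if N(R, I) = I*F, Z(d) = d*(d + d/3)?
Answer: 140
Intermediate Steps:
F = 4 (F = 2 - 1*(-2) = 2 + 2 = 4)
Z(d) = 4*d**2/3 (Z(d) = d*(d + d*(1/3)) = d*(d + d/3) = d*(4*d/3) = 4*d**2/3)
N(R, I) = 4*I (N(R, I) = I*4 = 4*I)
(3*3)*(N(Z(-4), 6) - 7) - 13 = (3*3)*(4*6 - 7) - 13 = 9*(24 - 7) - 13 = 9*17 - 13 = 153 - 13 = 140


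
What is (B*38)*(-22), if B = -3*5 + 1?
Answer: 11704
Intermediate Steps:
B = -14 (B = -15 + 1 = -14)
(B*38)*(-22) = -14*38*(-22) = -532*(-22) = 11704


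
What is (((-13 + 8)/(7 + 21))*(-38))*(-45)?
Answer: -4275/14 ≈ -305.36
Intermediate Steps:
(((-13 + 8)/(7 + 21))*(-38))*(-45) = (-5/28*(-38))*(-45) = (-5*1/28*(-38))*(-45) = -5/28*(-38)*(-45) = (95/14)*(-45) = -4275/14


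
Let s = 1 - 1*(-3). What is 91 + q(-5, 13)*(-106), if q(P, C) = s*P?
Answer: 2211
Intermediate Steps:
s = 4 (s = 1 + 3 = 4)
q(P, C) = 4*P
91 + q(-5, 13)*(-106) = 91 + (4*(-5))*(-106) = 91 - 20*(-106) = 91 + 2120 = 2211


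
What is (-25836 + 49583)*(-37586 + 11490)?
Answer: -619701712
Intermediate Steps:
(-25836 + 49583)*(-37586 + 11490) = 23747*(-26096) = -619701712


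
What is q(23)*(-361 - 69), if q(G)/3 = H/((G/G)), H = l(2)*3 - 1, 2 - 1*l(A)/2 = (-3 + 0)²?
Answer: 55470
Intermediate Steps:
l(A) = -14 (l(A) = 4 - 2*(-3 + 0)² = 4 - 2*(-3)² = 4 - 2*9 = 4 - 18 = -14)
H = -43 (H = -14*3 - 1 = -42 - 1 = -43)
q(G) = -129 (q(G) = 3*(-43/(G/G)) = 3*(-43/1) = 3*(-43*1) = 3*(-43) = -129)
q(23)*(-361 - 69) = -129*(-361 - 69) = -129*(-430) = 55470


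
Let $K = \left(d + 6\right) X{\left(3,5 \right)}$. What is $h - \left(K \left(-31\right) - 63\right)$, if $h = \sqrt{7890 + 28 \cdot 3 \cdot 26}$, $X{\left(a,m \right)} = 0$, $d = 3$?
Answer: $63 + \sqrt{10074} \approx 163.37$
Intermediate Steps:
$K = 0$ ($K = \left(3 + 6\right) 0 = 9 \cdot 0 = 0$)
$h = \sqrt{10074}$ ($h = \sqrt{7890 + 84 \cdot 26} = \sqrt{7890 + 2184} = \sqrt{10074} \approx 100.37$)
$h - \left(K \left(-31\right) - 63\right) = \sqrt{10074} - \left(0 \left(-31\right) - 63\right) = \sqrt{10074} - \left(0 - 63\right) = \sqrt{10074} - -63 = \sqrt{10074} + 63 = 63 + \sqrt{10074}$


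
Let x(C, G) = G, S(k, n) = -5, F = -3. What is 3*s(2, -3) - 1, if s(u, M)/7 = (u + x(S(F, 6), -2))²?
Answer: -1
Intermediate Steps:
s(u, M) = 7*(-2 + u)² (s(u, M) = 7*(u - 2)² = 7*(-2 + u)²)
3*s(2, -3) - 1 = 3*(7*(-2 + 2)²) - 1 = 3*(7*0²) - 1 = 3*(7*0) - 1 = 3*0 - 1 = 0 - 1 = -1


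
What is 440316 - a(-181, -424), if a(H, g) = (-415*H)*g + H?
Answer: 32289257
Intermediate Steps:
a(H, g) = H - 415*H*g (a(H, g) = -415*H*g + H = H - 415*H*g)
440316 - a(-181, -424) = 440316 - (-181)*(1 - 415*(-424)) = 440316 - (-181)*(1 + 175960) = 440316 - (-181)*175961 = 440316 - 1*(-31848941) = 440316 + 31848941 = 32289257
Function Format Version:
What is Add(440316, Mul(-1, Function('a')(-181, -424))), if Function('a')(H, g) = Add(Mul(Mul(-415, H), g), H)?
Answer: 32289257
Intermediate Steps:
Function('a')(H, g) = Add(H, Mul(-415, H, g)) (Function('a')(H, g) = Add(Mul(-415, H, g), H) = Add(H, Mul(-415, H, g)))
Add(440316, Mul(-1, Function('a')(-181, -424))) = Add(440316, Mul(-1, Mul(-181, Add(1, Mul(-415, -424))))) = Add(440316, Mul(-1, Mul(-181, Add(1, 175960)))) = Add(440316, Mul(-1, Mul(-181, 175961))) = Add(440316, Mul(-1, -31848941)) = Add(440316, 31848941) = 32289257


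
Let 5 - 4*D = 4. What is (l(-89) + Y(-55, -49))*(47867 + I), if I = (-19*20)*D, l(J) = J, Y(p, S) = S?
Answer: -6592536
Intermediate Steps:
D = ¼ (D = 5/4 - ¼*4 = 5/4 - 1 = ¼ ≈ 0.25000)
I = -95 (I = -19*20*(¼) = -380*¼ = -95)
(l(-89) + Y(-55, -49))*(47867 + I) = (-89 - 49)*(47867 - 95) = -138*47772 = -6592536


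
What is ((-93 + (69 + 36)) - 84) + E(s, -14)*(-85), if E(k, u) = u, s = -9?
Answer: 1118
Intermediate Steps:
((-93 + (69 + 36)) - 84) + E(s, -14)*(-85) = ((-93 + (69 + 36)) - 84) - 14*(-85) = ((-93 + 105) - 84) + 1190 = (12 - 84) + 1190 = -72 + 1190 = 1118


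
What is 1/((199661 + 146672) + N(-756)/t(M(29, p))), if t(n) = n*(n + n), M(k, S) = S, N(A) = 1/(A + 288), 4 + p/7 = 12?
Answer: 2935296/1016589869567 ≈ 2.8874e-6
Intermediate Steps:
p = 56 (p = -28 + 7*12 = -28 + 84 = 56)
N(A) = 1/(288 + A)
t(n) = 2*n**2 (t(n) = n*(2*n) = 2*n**2)
1/((199661 + 146672) + N(-756)/t(M(29, p))) = 1/((199661 + 146672) + 1/((288 - 756)*((2*56**2)))) = 1/(346333 + 1/((-468)*((2*3136)))) = 1/(346333 - 1/468/6272) = 1/(346333 - 1/468*1/6272) = 1/(346333 - 1/2935296) = 1/(1016589869567/2935296) = 2935296/1016589869567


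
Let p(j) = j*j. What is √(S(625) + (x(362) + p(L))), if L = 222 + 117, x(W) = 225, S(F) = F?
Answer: √115771 ≈ 340.25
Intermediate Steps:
L = 339
p(j) = j²
√(S(625) + (x(362) + p(L))) = √(625 + (225 + 339²)) = √(625 + (225 + 114921)) = √(625 + 115146) = √115771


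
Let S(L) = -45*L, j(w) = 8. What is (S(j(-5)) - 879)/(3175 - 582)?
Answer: -1239/2593 ≈ -0.47782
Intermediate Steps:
(S(j(-5)) - 879)/(3175 - 582) = (-45*8 - 879)/(3175 - 582) = (-360 - 879)/2593 = -1239*1/2593 = -1239/2593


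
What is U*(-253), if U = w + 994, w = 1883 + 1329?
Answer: -1064118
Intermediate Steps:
w = 3212
U = 4206 (U = 3212 + 994 = 4206)
U*(-253) = 4206*(-253) = -1064118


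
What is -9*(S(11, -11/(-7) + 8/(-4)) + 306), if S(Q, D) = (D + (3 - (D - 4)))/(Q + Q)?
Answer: -60651/22 ≈ -2756.9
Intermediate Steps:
S(Q, D) = 7/(2*Q) (S(Q, D) = (D + (3 - (-4 + D)))/((2*Q)) = (D + (3 + (4 - D)))*(1/(2*Q)) = (D + (7 - D))*(1/(2*Q)) = 7*(1/(2*Q)) = 7/(2*Q))
-9*(S(11, -11/(-7) + 8/(-4)) + 306) = -9*((7/2)/11 + 306) = -9*((7/2)*(1/11) + 306) = -9*(7/22 + 306) = -9*6739/22 = -60651/22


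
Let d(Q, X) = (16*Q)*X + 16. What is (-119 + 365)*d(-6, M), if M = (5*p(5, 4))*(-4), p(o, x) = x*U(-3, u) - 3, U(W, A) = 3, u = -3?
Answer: 4254816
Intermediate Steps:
p(o, x) = -3 + 3*x (p(o, x) = x*3 - 3 = 3*x - 3 = -3 + 3*x)
M = -180 (M = (5*(-3 + 3*4))*(-4) = (5*(-3 + 12))*(-4) = (5*9)*(-4) = 45*(-4) = -180)
d(Q, X) = 16 + 16*Q*X (d(Q, X) = 16*Q*X + 16 = 16 + 16*Q*X)
(-119 + 365)*d(-6, M) = (-119 + 365)*(16 + 16*(-6)*(-180)) = 246*(16 + 17280) = 246*17296 = 4254816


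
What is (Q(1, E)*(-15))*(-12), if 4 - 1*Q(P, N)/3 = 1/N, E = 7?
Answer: 14580/7 ≈ 2082.9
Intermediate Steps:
Q(P, N) = 12 - 3/N
(Q(1, E)*(-15))*(-12) = ((12 - 3/7)*(-15))*(-12) = ((81/7)*(-15))*(-12) = -1215/7*(-12) = 14580/7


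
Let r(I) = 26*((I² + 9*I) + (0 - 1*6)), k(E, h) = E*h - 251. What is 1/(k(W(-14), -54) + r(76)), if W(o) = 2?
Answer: 1/167445 ≈ 5.9721e-6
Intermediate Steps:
k(E, h) = -251 + E*h
r(I) = -156 + 26*I² + 234*I (r(I) = 26*((I² + 9*I) + (0 - 6)) = 26*((I² + 9*I) - 6) = 26*(-6 + I² + 9*I) = -156 + 26*I² + 234*I)
1/(k(W(-14), -54) + r(76)) = 1/((-251 + 2*(-54)) + (-156 + 26*76² + 234*76)) = 1/((-251 - 108) + (-156 + 26*5776 + 17784)) = 1/(-359 + (-156 + 150176 + 17784)) = 1/(-359 + 167804) = 1/167445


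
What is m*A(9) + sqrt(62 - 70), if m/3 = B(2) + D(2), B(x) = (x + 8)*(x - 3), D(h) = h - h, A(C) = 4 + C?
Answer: -390 + 2*I*sqrt(2) ≈ -390.0 + 2.8284*I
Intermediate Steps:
D(h) = 0
B(x) = (-3 + x)*(8 + x) (B(x) = (8 + x)*(-3 + x) = (-3 + x)*(8 + x))
m = -30 (m = 3*((-24 + 2**2 + 5*2) + 0) = 3*((-24 + 4 + 10) + 0) = 3*(-10 + 0) = 3*(-10) = -30)
m*A(9) + sqrt(62 - 70) = -30*(4 + 9) + sqrt(62 - 70) = -30*13 + sqrt(-8) = -390 + 2*I*sqrt(2)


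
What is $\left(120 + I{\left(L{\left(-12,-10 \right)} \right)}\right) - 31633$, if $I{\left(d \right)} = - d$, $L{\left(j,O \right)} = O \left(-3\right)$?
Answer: $-31543$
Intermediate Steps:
$L{\left(j,O \right)} = - 3 O$
$\left(120 + I{\left(L{\left(-12,-10 \right)} \right)}\right) - 31633 = \left(120 - \left(-3\right) \left(-10\right)\right) - 31633 = \left(120 - 30\right) - 31633 = 90 - 31633 = -31543$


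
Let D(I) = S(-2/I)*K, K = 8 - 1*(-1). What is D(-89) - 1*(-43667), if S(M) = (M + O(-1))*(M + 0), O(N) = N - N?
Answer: 345886343/7921 ≈ 43667.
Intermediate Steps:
O(N) = 0
S(M) = M² (S(M) = (M + 0)*(M + 0) = M*M = M²)
K = 9 (K = 8 + 1 = 9)
D(I) = 36/I² (D(I) = (-2/I)²*9 = (4/I²)*9 = 36/I²)
D(-89) - 1*(-43667) = 36/(-89)² - 1*(-43667) = 36*(1/7921) + 43667 = 36/7921 + 43667 = 345886343/7921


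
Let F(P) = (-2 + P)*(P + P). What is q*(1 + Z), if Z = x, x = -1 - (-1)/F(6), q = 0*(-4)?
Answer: 0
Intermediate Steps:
F(P) = 2*P*(-2 + P) (F(P) = (-2 + P)*(2*P) = 2*P*(-2 + P))
q = 0
x = -47/48 (x = -1 - (-1)/(2*6*(-2 + 6)) = -1 - (-1)/(2*6*4) = -1 - (-1)/48 = -1 - 1*(-1/48) = -1 + 1/48 = -47/48 ≈ -0.97917)
Z = -47/48 ≈ -0.97917
q*(1 + Z) = 0*(1 - 47/48) = 0*(1/48) = 0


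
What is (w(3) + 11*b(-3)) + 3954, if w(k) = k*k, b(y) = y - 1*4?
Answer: 3886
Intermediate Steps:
b(y) = -4 + y (b(y) = y - 4 = -4 + y)
w(k) = k**2
(w(3) + 11*b(-3)) + 3954 = (3**2 + 11*(-4 - 3)) + 3954 = (9 + 11*(-7)) + 3954 = (9 - 77) + 3954 = -68 + 3954 = 3886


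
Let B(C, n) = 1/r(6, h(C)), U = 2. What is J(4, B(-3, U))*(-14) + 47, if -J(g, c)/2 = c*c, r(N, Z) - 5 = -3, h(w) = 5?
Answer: 54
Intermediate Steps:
r(N, Z) = 2 (r(N, Z) = 5 - 3 = 2)
B(C, n) = ½ (B(C, n) = 1/2 = ½)
J(g, c) = -2*c² (J(g, c) = -2*c*c = -2*c²)
J(4, B(-3, U))*(-14) + 47 = -2*(½)²*(-14) + 47 = -2*¼*(-14) + 47 = -½*(-14) + 47 = 7 + 47 = 54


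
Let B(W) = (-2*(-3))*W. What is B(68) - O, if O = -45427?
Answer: 45835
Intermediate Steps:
B(W) = 6*W
B(68) - O = 6*68 - 1*(-45427) = 408 + 45427 = 45835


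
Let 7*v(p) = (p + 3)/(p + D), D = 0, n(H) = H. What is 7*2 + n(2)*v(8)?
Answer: 403/28 ≈ 14.393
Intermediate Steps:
v(p) = (3 + p)/(7*p) (v(p) = ((p + 3)/(p + 0))/7 = ((3 + p)/p)/7 = (3 + p)/(7*p))
7*2 + n(2)*v(8) = 7*2 + 2*((1/7)*(3 + 8)/8) = 14 + 2*((1/7)*(1/8)*11) = 14 + 2*(11/56) = 14 + 11/28 = 403/28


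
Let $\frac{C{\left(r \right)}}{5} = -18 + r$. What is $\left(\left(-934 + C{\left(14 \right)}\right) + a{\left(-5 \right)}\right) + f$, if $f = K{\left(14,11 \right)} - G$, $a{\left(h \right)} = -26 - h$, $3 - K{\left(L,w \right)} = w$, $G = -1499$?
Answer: $516$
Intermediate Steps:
$K{\left(L,w \right)} = 3 - w$
$C{\left(r \right)} = -90 + 5 r$ ($C{\left(r \right)} = 5 \left(-18 + r\right) = -90 + 5 r$)
$f = 1491$ ($f = \left(3 - 11\right) - -1499 = \left(3 - 11\right) + 1499 = -8 + 1499 = 1491$)
$\left(\left(-934 + C{\left(14 \right)}\right) + a{\left(-5 \right)}\right) + f = \left(\left(-934 + \left(-90 + 5 \cdot 14\right)\right) - 21\right) + 1491 = \left(\left(-934 + \left(-90 + 70\right)\right) + \left(-26 + 5\right)\right) + 1491 = \left(\left(-934 - 20\right) - 21\right) + 1491 = \left(-954 - 21\right) + 1491 = -975 + 1491 = 516$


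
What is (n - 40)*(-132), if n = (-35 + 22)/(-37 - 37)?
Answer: 194502/37 ≈ 5256.8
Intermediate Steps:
n = 13/74 (n = -13/(-74) = -13*(-1/74) = 13/74 ≈ 0.17568)
(n - 40)*(-132) = (13/74 - 40)*(-132) = -2947/74*(-132) = 194502/37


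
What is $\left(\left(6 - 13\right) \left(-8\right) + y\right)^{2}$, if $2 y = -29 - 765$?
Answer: $116281$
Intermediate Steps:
$y = -397$ ($y = \frac{-29 - 765}{2} = \frac{1}{2} \left(-794\right) = -397$)
$\left(\left(6 - 13\right) \left(-8\right) + y\right)^{2} = \left(\left(6 - 13\right) \left(-8\right) - 397\right)^{2} = \left(\left(-7\right) \left(-8\right) - 397\right)^{2} = \left(56 - 397\right)^{2} = \left(-341\right)^{2} = 116281$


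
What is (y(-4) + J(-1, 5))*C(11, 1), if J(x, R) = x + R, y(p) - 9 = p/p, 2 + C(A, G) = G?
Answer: -14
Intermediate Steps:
C(A, G) = -2 + G
y(p) = 10 (y(p) = 9 + p/p = 9 + 1 = 10)
J(x, R) = R + x
(y(-4) + J(-1, 5))*C(11, 1) = (10 + (5 - 1))*(-2 + 1) = (10 + 4)*(-1) = 14*(-1) = -14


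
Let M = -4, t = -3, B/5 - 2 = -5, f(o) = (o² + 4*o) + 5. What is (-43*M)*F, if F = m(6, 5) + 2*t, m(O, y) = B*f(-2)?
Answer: -3612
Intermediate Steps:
f(o) = 5 + o² + 4*o
B = -15 (B = 10 + 5*(-5) = 10 - 25 = -15)
m(O, y) = -15 (m(O, y) = -15*(5 + (-2)² + 4*(-2)) = -15*(5 + 4 - 8) = -15*1 = -15)
F = -21 (F = -15 + 2*(-3) = -15 - 6 = -21)
(-43*M)*F = -43*(-4)*(-21) = 172*(-21) = -3612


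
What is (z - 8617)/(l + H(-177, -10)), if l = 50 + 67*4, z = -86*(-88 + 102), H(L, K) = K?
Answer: -1403/44 ≈ -31.886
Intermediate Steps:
z = -1204 (z = -86*14 = -1204)
l = 318 (l = 50 + 268 = 318)
(z - 8617)/(l + H(-177, -10)) = (-1204 - 8617)/(318 - 10) = -9821/308 = -9821*1/308 = -1403/44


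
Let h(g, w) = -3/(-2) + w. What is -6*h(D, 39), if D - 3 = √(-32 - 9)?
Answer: -243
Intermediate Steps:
D = 3 + I*√41 (D = 3 + √(-32 - 9) = 3 + √(-41) = 3 + I*√41 ≈ 3.0 + 6.4031*I)
h(g, w) = 3/2 + w (h(g, w) = -½*(-3) + w = 3/2 + w)
-6*h(D, 39) = -6*(3/2 + 39) = -6*81/2 = -243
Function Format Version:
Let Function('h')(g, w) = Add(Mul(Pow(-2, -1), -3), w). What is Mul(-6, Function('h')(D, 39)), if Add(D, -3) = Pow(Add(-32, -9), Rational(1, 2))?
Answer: -243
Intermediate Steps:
D = Add(3, Mul(I, Pow(41, Rational(1, 2)))) (D = Add(3, Pow(Add(-32, -9), Rational(1, 2))) = Add(3, Pow(-41, Rational(1, 2))) = Add(3, Mul(I, Pow(41, Rational(1, 2)))) ≈ Add(3.0000, Mul(6.4031, I)))
Function('h')(g, w) = Add(Rational(3, 2), w) (Function('h')(g, w) = Add(Mul(Rational(-1, 2), -3), w) = Add(Rational(3, 2), w))
Mul(-6, Function('h')(D, 39)) = Mul(-6, Add(Rational(3, 2), 39)) = Mul(-6, Rational(81, 2)) = -243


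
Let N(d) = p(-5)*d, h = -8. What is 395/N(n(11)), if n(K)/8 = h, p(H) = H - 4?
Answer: 395/576 ≈ 0.68576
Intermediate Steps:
p(H) = -4 + H
n(K) = -64 (n(K) = 8*(-8) = -64)
N(d) = -9*d (N(d) = (-4 - 5)*d = -9*d)
395/N(n(11)) = 395/((-9*(-64))) = 395/576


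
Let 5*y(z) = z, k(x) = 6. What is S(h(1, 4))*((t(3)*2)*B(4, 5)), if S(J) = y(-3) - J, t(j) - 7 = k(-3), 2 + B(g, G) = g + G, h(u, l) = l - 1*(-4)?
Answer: -7826/5 ≈ -1565.2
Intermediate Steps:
h(u, l) = 4 + l (h(u, l) = l + 4 = 4 + l)
B(g, G) = -2 + G + g (B(g, G) = -2 + (g + G) = -2 + (G + g) = -2 + G + g)
t(j) = 13 (t(j) = 7 + 6 = 13)
y(z) = z/5
S(J) = -3/5 - J (S(J) = (1/5)*(-3) - J = -3/5 - J)
S(h(1, 4))*((t(3)*2)*B(4, 5)) = (-3/5 - (4 + 4))*((13*2)*(-2 + 5 + 4)) = (-3/5 - 1*8)*(26*7) = (-3/5 - 8)*182 = -43/5*182 = -7826/5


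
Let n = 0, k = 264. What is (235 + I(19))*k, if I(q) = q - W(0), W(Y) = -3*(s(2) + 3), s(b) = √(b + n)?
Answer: 69432 + 792*√2 ≈ 70552.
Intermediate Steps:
s(b) = √b (s(b) = √(b + 0) = √b)
W(Y) = -9 - 3*√2 (W(Y) = -3*(√2 + 3) = -3*(3 + √2) = -9 - 3*√2)
I(q) = 9 + q + 3*√2 (I(q) = q - (-9 - 3*√2) = q + (9 + 3*√2) = 9 + q + 3*√2)
(235 + I(19))*k = (235 + (9 + 19 + 3*√2))*264 = (235 + (28 + 3*√2))*264 = (263 + 3*√2)*264 = 69432 + 792*√2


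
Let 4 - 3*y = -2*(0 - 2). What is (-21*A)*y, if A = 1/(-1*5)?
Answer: 0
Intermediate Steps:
y = 0 (y = 4/3 - (-2)*(0 - 2)/3 = 4/3 - (-2)*(-2)/3 = 4/3 - ⅓*4 = 4/3 - 4/3 = 0)
A = -⅕ (A = 1/(-5) = -⅕ ≈ -0.20000)
(-21*A)*y = -21*(-⅕)*0 = (21/5)*0 = 0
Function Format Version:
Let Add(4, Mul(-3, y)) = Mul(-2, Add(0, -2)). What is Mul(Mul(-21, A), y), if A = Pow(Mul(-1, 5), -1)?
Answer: 0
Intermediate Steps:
y = 0 (y = Add(Rational(4, 3), Mul(Rational(-1, 3), Mul(-2, Add(0, -2)))) = Add(Rational(4, 3), Mul(Rational(-1, 3), Mul(-2, -2))) = Add(Rational(4, 3), Mul(Rational(-1, 3), 4)) = Add(Rational(4, 3), Rational(-4, 3)) = 0)
A = Rational(-1, 5) (A = Pow(-5, -1) = Rational(-1, 5) ≈ -0.20000)
Mul(Mul(-21, A), y) = Mul(Mul(-21, Rational(-1, 5)), 0) = Mul(Rational(21, 5), 0) = 0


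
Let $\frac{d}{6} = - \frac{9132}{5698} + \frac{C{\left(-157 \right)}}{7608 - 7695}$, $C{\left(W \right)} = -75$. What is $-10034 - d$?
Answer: $- \frac{828651980}{82621} \approx -10030.0$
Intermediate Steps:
$d = - \frac{367134}{82621}$ ($d = 6 \left(- \frac{9132}{5698} - \frac{75}{7608 - 7695}\right) = 6 \left(\left(-9132\right) \frac{1}{5698} - \frac{75}{7608 - 7695}\right) = 6 \left(- \frac{4566}{2849} - \frac{75}{-87}\right) = 6 \left(- \frac{4566}{2849} - - \frac{25}{29}\right) = 6 \left(- \frac{4566}{2849} + \frac{25}{29}\right) = 6 \left(- \frac{61189}{82621}\right) = - \frac{367134}{82621} \approx -4.4436$)
$-10034 - d = -10034 - - \frac{367134}{82621} = -10034 + \frac{367134}{82621} = - \frac{828651980}{82621}$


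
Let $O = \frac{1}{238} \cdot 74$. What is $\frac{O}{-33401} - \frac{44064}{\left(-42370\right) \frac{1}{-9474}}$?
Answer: $- \frac{829647740125637}{84204422015} \approx -9852.8$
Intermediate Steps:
$O = \frac{37}{119}$ ($O = \frac{1}{238} \cdot 74 = \frac{37}{119} \approx 0.31092$)
$\frac{O}{-33401} - \frac{44064}{\left(-42370\right) \frac{1}{-9474}} = \frac{37}{119 \left(-33401\right)} - \frac{44064}{\left(-42370\right) \frac{1}{-9474}} = \frac{37}{119} \left(- \frac{1}{33401}\right) - \frac{44064}{\left(-42370\right) \left(- \frac{1}{9474}\right)} = - \frac{37}{3974719} - \frac{44064}{\frac{21185}{4737}} = - \frac{37}{3974719} - \frac{208731168}{21185} = - \frac{829647740125637}{84204422015}$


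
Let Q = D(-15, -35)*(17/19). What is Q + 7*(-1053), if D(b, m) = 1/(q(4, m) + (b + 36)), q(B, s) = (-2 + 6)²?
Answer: -5181796/703 ≈ -7371.0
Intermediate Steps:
q(B, s) = 16 (q(B, s) = 4² = 16)
D(b, m) = 1/(52 + b) (D(b, m) = 1/(16 + (b + 36)) = 1/(16 + (36 + b)) = 1/(52 + b))
Q = 17/703 (Q = (17/19)/(52 - 15) = (17*(1/19))/37 = (1/37)*(17/19) = 17/703 ≈ 0.024182)
Q + 7*(-1053) = 17/703 + 7*(-1053) = 17/703 - 7371 = -5181796/703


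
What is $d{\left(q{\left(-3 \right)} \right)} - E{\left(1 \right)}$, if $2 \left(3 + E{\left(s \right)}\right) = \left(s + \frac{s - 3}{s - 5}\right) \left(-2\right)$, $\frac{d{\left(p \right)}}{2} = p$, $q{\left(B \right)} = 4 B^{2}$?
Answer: $\frac{153}{2} \approx 76.5$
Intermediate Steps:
$d{\left(p \right)} = 2 p$
$E{\left(s \right)} = -3 - s - \frac{-3 + s}{-5 + s}$ ($E{\left(s \right)} = -3 + \frac{\left(s + \frac{s - 3}{s - 5}\right) \left(-2\right)}{2} = -3 + \frac{\left(s + \frac{-3 + s}{-5 + s}\right) \left(-2\right)}{2} = -3 + \frac{- 2 s - \frac{2 \left(-3 + s\right)}{-5 + s}}{2} = -3 - \left(s + \frac{-3 + s}{-5 + s}\right) = -3 - s - \frac{-3 + s}{-5 + s}$)
$d{\left(q{\left(-3 \right)} \right)} - E{\left(1 \right)} = 2 \cdot 4 \left(-3\right)^{2} - \frac{18 + 1 - 1^{2}}{-5 + 1} = 2 \cdot 4 \cdot 9 - \frac{18 + 1 - 1}{-4} = 2 \cdot 36 - - \frac{18 + 1 - 1}{4} = 72 - \left(- \frac{1}{4}\right) 18 = 72 - - \frac{9}{2} = 72 + \frac{9}{2} = \frac{153}{2}$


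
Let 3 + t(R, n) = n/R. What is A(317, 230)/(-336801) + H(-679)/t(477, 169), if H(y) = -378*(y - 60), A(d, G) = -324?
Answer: -7479571794741/70840477 ≈ -1.0558e+5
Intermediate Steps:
H(y) = 22680 - 378*y (H(y) = -378*(-60 + y) = 22680 - 378*y)
t(R, n) = -3 + n/R
A(317, 230)/(-336801) + H(-679)/t(477, 169) = -324/(-336801) + (22680 - 378*(-679))/(-3 + 169/477) = -324*(-1/336801) + (22680 + 256662)/(-3 + 169*(1/477)) = 108/112267 + 279342/(-3 + 169/477) = 108/112267 + 279342/(-1262/477) = 108/112267 + 279342*(-477/1262) = 108/112267 - 66623067/631 = -7479571794741/70840477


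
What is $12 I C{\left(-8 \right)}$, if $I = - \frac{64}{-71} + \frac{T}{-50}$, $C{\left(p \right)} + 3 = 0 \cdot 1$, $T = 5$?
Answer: $- \frac{10242}{355} \approx -28.851$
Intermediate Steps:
$C{\left(p \right)} = -3$ ($C{\left(p \right)} = -3 + 0 \cdot 1 = -3 + 0 = -3$)
$I = \frac{569}{710}$ ($I = - \frac{64}{-71} + \frac{5}{-50} = \left(-64\right) \left(- \frac{1}{71}\right) + 5 \left(- \frac{1}{50}\right) = \frac{64}{71} - \frac{1}{10} = \frac{569}{710} \approx 0.80141$)
$12 I C{\left(-8 \right)} = 12 \cdot \frac{569}{710} \left(-3\right) = \frac{3414}{355} \left(-3\right) = - \frac{10242}{355}$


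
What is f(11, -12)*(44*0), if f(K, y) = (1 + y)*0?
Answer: 0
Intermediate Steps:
f(K, y) = 0
f(11, -12)*(44*0) = 0*(44*0) = 0*0 = 0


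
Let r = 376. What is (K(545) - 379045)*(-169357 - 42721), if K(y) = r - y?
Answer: 80422946692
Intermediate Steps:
K(y) = 376 - y
(K(545) - 379045)*(-169357 - 42721) = ((376 - 1*545) - 379045)*(-169357 - 42721) = ((376 - 545) - 379045)*(-212078) = (-169 - 379045)*(-212078) = -379214*(-212078) = 80422946692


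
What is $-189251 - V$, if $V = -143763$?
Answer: $-45488$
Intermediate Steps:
$-189251 - V = -189251 - -143763 = -189251 + 143763 = -45488$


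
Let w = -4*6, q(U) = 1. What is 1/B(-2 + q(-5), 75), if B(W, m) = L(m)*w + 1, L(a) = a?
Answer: -1/1799 ≈ -0.00055586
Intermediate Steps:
w = -24
B(W, m) = 1 - 24*m (B(W, m) = m*(-24) + 1 = -24*m + 1 = 1 - 24*m)
1/B(-2 + q(-5), 75) = 1/(1 - 24*75) = 1/(1 - 1800) = 1/(-1799) = -1/1799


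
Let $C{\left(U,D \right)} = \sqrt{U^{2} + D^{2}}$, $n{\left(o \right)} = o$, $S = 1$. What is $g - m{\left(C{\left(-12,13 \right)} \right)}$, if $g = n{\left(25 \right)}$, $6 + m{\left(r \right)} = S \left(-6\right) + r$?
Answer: $37 - \sqrt{313} \approx 19.308$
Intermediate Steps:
$C{\left(U,D \right)} = \sqrt{D^{2} + U^{2}}$
$m{\left(r \right)} = -12 + r$ ($m{\left(r \right)} = -6 + \left(1 \left(-6\right) + r\right) = -6 + \left(-6 + r\right) = -12 + r$)
$g = 25$
$g - m{\left(C{\left(-12,13 \right)} \right)} = 25 - \left(-12 + \sqrt{13^{2} + \left(-12\right)^{2}}\right) = 25 - \left(-12 + \sqrt{169 + 144}\right) = 25 - \left(-12 + \sqrt{313}\right) = 25 + \left(12 - \sqrt{313}\right) = 37 - \sqrt{313}$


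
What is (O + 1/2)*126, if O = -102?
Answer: -12789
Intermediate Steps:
(O + 1/2)*126 = (-102 + 1/2)*126 = (-102 + ½)*126 = -203/2*126 = -12789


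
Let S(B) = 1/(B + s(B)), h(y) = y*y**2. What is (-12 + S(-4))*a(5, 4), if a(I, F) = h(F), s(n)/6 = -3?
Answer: -8480/11 ≈ -770.91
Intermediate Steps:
s(n) = -18 (s(n) = 6*(-3) = -18)
h(y) = y**3
a(I, F) = F**3
S(B) = 1/(-18 + B) (S(B) = 1/(B - 18) = 1/(-18 + B))
(-12 + S(-4))*a(5, 4) = (-12 + 1/(-18 - 4))*4**3 = (-12 + 1/(-22))*64 = (-12 - 1/22)*64 = -265/22*64 = -8480/11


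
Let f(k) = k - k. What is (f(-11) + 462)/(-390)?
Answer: -77/65 ≈ -1.1846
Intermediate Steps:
f(k) = 0
(f(-11) + 462)/(-390) = (0 + 462)/(-390) = -1/390*462 = -77/65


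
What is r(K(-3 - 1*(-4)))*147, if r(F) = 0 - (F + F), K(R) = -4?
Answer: 1176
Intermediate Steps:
r(F) = -2*F (r(F) = 0 - 2*F = -2*F)
r(K(-3 - 1*(-4)))*147 = -2*(-4)*147 = 8*147 = 1176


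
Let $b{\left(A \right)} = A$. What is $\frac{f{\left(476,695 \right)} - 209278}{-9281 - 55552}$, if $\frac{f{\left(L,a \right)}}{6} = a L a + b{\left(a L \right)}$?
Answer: $- \frac{1381295042}{64833} \approx -21305.0$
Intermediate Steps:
$f{\left(L,a \right)} = 6 L a + 6 L a^{2}$ ($f{\left(L,a \right)} = 6 \left(a L a + a L\right) = 6 \left(L a a + L a\right) = 6 \left(L a^{2} + L a\right) = 6 \left(L a + L a^{2}\right) = 6 L a + 6 L a^{2}$)
$\frac{f{\left(476,695 \right)} - 209278}{-9281 - 55552} = \frac{6 \cdot 476 \cdot 695 \left(1 + 695\right) - 209278}{-9281 - 55552} = \frac{6 \cdot 476 \cdot 695 \cdot 696 - 209278}{-64833} = \left(1381504320 - 209278\right) \left(- \frac{1}{64833}\right) = 1381295042 \left(- \frac{1}{64833}\right) = - \frac{1381295042}{64833}$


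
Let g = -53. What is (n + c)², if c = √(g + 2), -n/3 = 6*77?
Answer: (1386 - I*√51)² ≈ 1.9209e+6 - 1.98e+4*I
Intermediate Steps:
n = -1386 (n = -18*77 = -3*462 = -1386)
c = I*√51 (c = √(-53 + 2) = √(-51) = I*√51 ≈ 7.1414*I)
(n + c)² = (-1386 + I*√51)²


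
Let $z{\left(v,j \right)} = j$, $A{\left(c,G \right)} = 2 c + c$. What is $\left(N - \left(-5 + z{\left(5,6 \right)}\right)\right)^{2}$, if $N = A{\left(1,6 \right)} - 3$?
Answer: $1$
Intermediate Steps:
$A{\left(c,G \right)} = 3 c$
$N = 0$ ($N = 3 \cdot 1 - 3 = 3 - 3 = 0$)
$\left(N - \left(-5 + z{\left(5,6 \right)}\right)\right)^{2} = \left(0 + \left(5 - 6\right)\right)^{2} = \left(0 - 1\right)^{2} = \left(-1\right)^{2} = 1$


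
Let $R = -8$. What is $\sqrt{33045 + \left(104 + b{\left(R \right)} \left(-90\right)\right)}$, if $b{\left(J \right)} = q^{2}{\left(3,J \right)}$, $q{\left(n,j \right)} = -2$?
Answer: $\sqrt{32789} \approx 181.08$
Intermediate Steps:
$b{\left(J \right)} = 4$ ($b{\left(J \right)} = \left(-2\right)^{2} = 4$)
$\sqrt{33045 + \left(104 + b{\left(R \right)} \left(-90\right)\right)} = \sqrt{33045 + \left(104 + 4 \left(-90\right)\right)} = \sqrt{33045 + \left(104 - 360\right)} = \sqrt{33045 - 256} = \sqrt{32789}$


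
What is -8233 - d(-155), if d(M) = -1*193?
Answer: -8040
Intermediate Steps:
d(M) = -193
-8233 - d(-155) = -8233 - 1*(-193) = -8233 + 193 = -8040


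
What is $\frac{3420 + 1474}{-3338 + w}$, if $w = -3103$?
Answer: $- \frac{4894}{6441} \approx -0.75982$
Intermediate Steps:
$\frac{3420 + 1474}{-3338 + w} = \frac{3420 + 1474}{-3338 - 3103} = \frac{4894}{-6441} = 4894 \left(- \frac{1}{6441}\right) = - \frac{4894}{6441}$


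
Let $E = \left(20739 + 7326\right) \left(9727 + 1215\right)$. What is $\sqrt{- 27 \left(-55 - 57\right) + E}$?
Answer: $\sqrt{307090254} \approx 17524.0$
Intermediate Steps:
$E = 307087230$ ($E = 28065 \cdot 10942 = 307087230$)
$\sqrt{- 27 \left(-55 - 57\right) + E} = \sqrt{- 27 \left(-55 - 57\right) + 307087230} = \sqrt{\left(-27\right) \left(-112\right) + 307087230} = \sqrt{3024 + 307087230} = \sqrt{307090254}$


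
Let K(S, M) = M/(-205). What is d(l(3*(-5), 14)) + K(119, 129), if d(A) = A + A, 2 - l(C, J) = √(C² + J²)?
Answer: 691/205 - 2*√421 ≈ -37.666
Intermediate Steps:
l(C, J) = 2 - √(C² + J²)
K(S, M) = -M/205 (K(S, M) = M*(-1/205) = -M/205)
d(A) = 2*A
d(l(3*(-5), 14)) + K(119, 129) = 2*(2 - √((3*(-5))² + 14²)) - 1/205*129 = 2*(2 - √((-15)² + 196)) - 129/205 = 2*(2 - √(225 + 196)) - 129/205 = 2*(2 - √421) - 129/205 = (4 - 2*√421) - 129/205 = 691/205 - 2*√421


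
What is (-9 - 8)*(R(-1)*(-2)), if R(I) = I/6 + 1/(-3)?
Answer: -17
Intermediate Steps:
R(I) = -⅓ + I/6 (R(I) = I*(⅙) + 1*(-⅓) = I/6 - ⅓ = -⅓ + I/6)
(-9 - 8)*(R(-1)*(-2)) = (-9 - 8)*((-⅓ + (⅙)*(-1))*(-2)) = -17*(-⅓ - ⅙)*(-2) = -(-17)*(-2)/2 = -17*1 = -17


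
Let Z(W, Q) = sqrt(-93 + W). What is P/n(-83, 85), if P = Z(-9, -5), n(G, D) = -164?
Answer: -I*sqrt(102)/164 ≈ -0.061582*I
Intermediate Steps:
P = I*sqrt(102) (P = sqrt(-93 - 9) = sqrt(-102) = I*sqrt(102) ≈ 10.1*I)
P/n(-83, 85) = (I*sqrt(102))/(-164) = (I*sqrt(102))*(-1/164) = -I*sqrt(102)/164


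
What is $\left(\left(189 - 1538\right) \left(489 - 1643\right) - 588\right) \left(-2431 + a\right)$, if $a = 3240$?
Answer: $1258931822$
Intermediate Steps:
$\left(\left(189 - 1538\right) \left(489 - 1643\right) - 588\right) \left(-2431 + a\right) = \left(\left(189 - 1538\right) \left(489 - 1643\right) - 588\right) \left(-2431 + 3240\right) = \left(\left(-1349\right) \left(-1154\right) - 588\right) 809 = \left(1556746 - 588\right) 809 = 1556158 \cdot 809 = 1258931822$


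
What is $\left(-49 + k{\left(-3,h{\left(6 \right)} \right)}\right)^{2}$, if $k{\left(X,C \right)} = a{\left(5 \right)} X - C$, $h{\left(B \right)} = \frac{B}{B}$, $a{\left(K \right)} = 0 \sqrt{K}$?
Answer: $2500$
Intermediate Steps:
$a{\left(K \right)} = 0$
$h{\left(B \right)} = 1$
$k{\left(X,C \right)} = - C$ ($k{\left(X,C \right)} = 0 X - C = 0 - C = - C$)
$\left(-49 + k{\left(-3,h{\left(6 \right)} \right)}\right)^{2} = \left(-49 - 1\right)^{2} = \left(-50\right)^{2} = 2500$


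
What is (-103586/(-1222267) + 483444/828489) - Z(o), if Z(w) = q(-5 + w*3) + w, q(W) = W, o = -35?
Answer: 49169586123579/337544921521 ≈ 145.67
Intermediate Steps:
Z(w) = -5 + 4*w (Z(w) = (-5 + w*3) + w = (-5 + 3*w) + w = -5 + 4*w)
(-103586/(-1222267) + 483444/828489) - Z(o) = (-103586/(-1222267) + 483444/828489) - (-5 + 4*(-35)) = (-103586*(-1/1222267) + 483444*(1/828489)) - (-5 - 140) = (103586/1222267 + 161148/276163) - 1*(-145) = 225572503034/337544921521 + 145 = 49169586123579/337544921521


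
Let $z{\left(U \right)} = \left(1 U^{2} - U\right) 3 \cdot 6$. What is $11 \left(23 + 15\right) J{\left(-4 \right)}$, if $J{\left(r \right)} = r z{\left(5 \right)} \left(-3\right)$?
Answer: $1805760$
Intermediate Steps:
$z{\left(U \right)} = - 18 U + 18 U^{2}$ ($z{\left(U \right)} = \left(U^{2} - U\right) 3 \cdot 6 = \left(- 3 U + 3 U^{2}\right) 6 = - 18 U + 18 U^{2}$)
$J{\left(r \right)} = - 1080 r$ ($J{\left(r \right)} = r 18 \cdot 5 \left(-1 + 5\right) \left(-3\right) = r 18 \cdot 5 \cdot 4 \left(-3\right) = r 360 \left(-3\right) = 360 r \left(-3\right) = - 1080 r$)
$11 \left(23 + 15\right) J{\left(-4 \right)} = 11 \left(23 + 15\right) \left(\left(-1080\right) \left(-4\right)\right) = 11 \cdot 38 \cdot 4320 = 418 \cdot 4320 = 1805760$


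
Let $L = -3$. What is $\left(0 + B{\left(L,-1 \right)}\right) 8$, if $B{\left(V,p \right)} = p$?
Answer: $-8$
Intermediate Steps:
$\left(0 + B{\left(L,-1 \right)}\right) 8 = \left(0 - 1\right) 8 = \left(-1\right) 8 = -8$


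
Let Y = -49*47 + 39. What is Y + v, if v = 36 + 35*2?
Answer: -2158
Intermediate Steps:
v = 106 (v = 36 + 70 = 106)
Y = -2264 (Y = -2303 + 39 = -2264)
Y + v = -2264 + 106 = -2158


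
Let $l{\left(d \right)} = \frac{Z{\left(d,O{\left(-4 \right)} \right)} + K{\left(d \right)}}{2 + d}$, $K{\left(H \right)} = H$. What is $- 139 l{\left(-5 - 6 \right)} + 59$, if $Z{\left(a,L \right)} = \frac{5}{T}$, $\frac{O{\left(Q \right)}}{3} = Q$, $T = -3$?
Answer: $- \frac{3689}{27} \approx -136.63$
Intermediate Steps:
$O{\left(Q \right)} = 3 Q$
$Z{\left(a,L \right)} = - \frac{5}{3}$ ($Z{\left(a,L \right)} = \frac{5}{-3} = 5 \left(- \frac{1}{3}\right) = - \frac{5}{3}$)
$l{\left(d \right)} = \frac{- \frac{5}{3} + d}{2 + d}$
$- 139 l{\left(-5 - 6 \right)} + 59 = - 139 \frac{- \frac{5}{3} - 11}{2 - 11} + 59 = - 139 \frac{1}{-9} \left(- \frac{38}{3}\right) + 59 = - 139 \left(\left(- \frac{1}{9}\right) \left(- \frac{38}{3}\right)\right) + 59 = \left(-139\right) \frac{38}{27} + 59 = - \frac{5282}{27} + 59 = - \frac{3689}{27}$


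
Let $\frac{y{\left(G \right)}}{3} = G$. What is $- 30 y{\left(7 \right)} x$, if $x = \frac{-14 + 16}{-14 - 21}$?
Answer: $36$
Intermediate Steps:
$y{\left(G \right)} = 3 G$
$x = - \frac{2}{35}$ ($x = \frac{2}{-35} = 2 \left(- \frac{1}{35}\right) = - \frac{2}{35} \approx -0.057143$)
$- 30 y{\left(7 \right)} x = - 30 \cdot 3 \cdot 7 \left(- \frac{2}{35}\right) = \left(-30\right) 21 \left(- \frac{2}{35}\right) = \left(-630\right) \left(- \frac{2}{35}\right) = 36$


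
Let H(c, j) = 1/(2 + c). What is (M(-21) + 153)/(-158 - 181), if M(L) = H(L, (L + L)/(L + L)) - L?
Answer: -3305/6441 ≈ -0.51312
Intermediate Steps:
M(L) = 1/(2 + L) - L
(M(-21) + 153)/(-158 - 181) = ((1 - 1*(-21)*(2 - 21))/(2 - 21) + 153)/(-158 - 181) = ((1 - 1*(-21)*(-19))/(-19) + 153)/(-339) = (-(1 - 399)/19 + 153)*(-1/339) = (-1/19*(-398) + 153)*(-1/339) = (398/19 + 153)*(-1/339) = (3305/19)*(-1/339) = -3305/6441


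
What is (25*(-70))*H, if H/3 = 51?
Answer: -267750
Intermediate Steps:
H = 153 (H = 3*51 = 153)
(25*(-70))*H = (25*(-70))*153 = -1750*153 = -267750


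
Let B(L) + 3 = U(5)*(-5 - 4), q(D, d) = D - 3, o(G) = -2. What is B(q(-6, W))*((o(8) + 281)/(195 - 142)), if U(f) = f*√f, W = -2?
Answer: -837/53 - 12555*√5/53 ≈ -545.49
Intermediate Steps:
U(f) = f^(3/2)
q(D, d) = -3 + D
B(L) = -3 - 45*√5 (B(L) = -3 + 5^(3/2)*(-5 - 4) = -3 + (5*√5)*(-9) = -3 - 45*√5)
B(q(-6, W))*((o(8) + 281)/(195 - 142)) = (-3 - 45*√5)*((-2 + 281)/(195 - 142)) = (-3 - 45*√5)*(279/53) = -837/53 - 12555*√5/53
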